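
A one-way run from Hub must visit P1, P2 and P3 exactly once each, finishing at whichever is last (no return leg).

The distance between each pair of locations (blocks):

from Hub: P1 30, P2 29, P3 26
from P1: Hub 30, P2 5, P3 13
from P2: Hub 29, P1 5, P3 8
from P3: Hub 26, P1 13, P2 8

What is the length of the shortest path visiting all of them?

There are 3! = 6 possible orderings.
Hub→P1→P2→P3: 30+5+8 = 43
Hub→P1→P3→P2: 30+13+8 = 51
Hub→P2→P1→P3: 29+5+13 = 47
Hub→P2→P3→P1: 29+8+13 = 50
Hub→P3→P1→P2: 26+13+5 = 44
Hub→P3→P2→P1: 26+8+5 = 39
The minimum is 39.
One shortest path: Hub → P3 → P2 → P1.

39 blocks — the minimum one-way total.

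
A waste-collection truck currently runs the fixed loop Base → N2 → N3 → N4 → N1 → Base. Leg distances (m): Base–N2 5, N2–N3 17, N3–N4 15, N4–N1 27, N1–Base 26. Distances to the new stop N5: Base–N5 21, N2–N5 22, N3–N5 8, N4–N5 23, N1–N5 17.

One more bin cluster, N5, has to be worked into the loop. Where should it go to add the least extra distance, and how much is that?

Minimum extra distance: 12 m, inserting N5 between N1 and Base.

Insertion cost between consecutive stops i–j is d(i,N5) + d(N5,j) − d(i,j):
  between Base and N2: 21 + 22 − 5 = 38
  between N2 and N3: 22 + 8 − 17 = 13
  between N3 and N4: 8 + 23 − 15 = 16
  between N4 and N1: 23 + 17 − 27 = 13
  between N1 and Base: 17 + 21 − 26 = 12
Cheapest insertion is between N1 and Base, adding 12.
New total = 90 + 12 = 102.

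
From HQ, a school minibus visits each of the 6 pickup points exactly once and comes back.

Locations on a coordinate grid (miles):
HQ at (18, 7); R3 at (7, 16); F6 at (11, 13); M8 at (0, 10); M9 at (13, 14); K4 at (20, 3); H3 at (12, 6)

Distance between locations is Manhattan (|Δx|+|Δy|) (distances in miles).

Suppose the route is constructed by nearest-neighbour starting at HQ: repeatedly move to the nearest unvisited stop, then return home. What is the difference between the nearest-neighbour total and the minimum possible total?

HQ: K4=6, H3=7, M9=12, F6=13, R3=20, M8=21 ⇒ K4
K4: H3=11, M9=18, F6=19, R3=26, M8=27 ⇒ H3
H3: F6=8, M9=9, R3=15, M8=16 ⇒ F6
F6: M9=3, R3=7, M8=14 ⇒ M9
M9: R3=8, M8=17 ⇒ R3
R3: M8=13 ⇒ M8
NN route HQ → K4 → H3 → F6 → M9 → R3 → M8 → HQ costs 70.
Optimal: HQ → M9 → F6 → R3 → M8 → H3 → K4 → HQ costs 68 (by enumerating all 360 distinct tours).
Excess = 70 − 68 = 2.

Excess over optimum: 2 miles.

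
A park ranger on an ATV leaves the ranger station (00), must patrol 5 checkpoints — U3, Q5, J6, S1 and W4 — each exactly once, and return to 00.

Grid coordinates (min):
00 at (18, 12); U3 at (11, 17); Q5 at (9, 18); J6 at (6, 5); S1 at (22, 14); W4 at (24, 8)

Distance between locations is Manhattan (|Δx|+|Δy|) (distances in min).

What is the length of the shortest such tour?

Minimum total distance: 66 min.

00 - U3 - Q5 - J6 - S1 - W4 - 00: 12+3+16+25+8+10 = 74
00 - U3 - Q5 - J6 - W4 - S1 - 00: 12+3+16+21+8+6 = 66
00 - U3 - Q5 - S1 - J6 - W4 - 00: 12+3+17+25+21+10 = 88
00 - U3 - Q5 - S1 - W4 - J6 - 00: 12+3+17+8+21+19 = 80
00 - U3 - Q5 - W4 - J6 - S1 - 00: 12+3+25+21+25+6 = 92
00 - U3 - Q5 - W4 - S1 - J6 - 00: 12+3+25+8+25+19 = 92
00 - U3 - J6 - Q5 - S1 - W4 - 00: 12+17+16+17+8+10 = 80
00 - U3 - J6 - Q5 - W4 - S1 - 00: 12+17+16+25+8+6 = 84
00 - U3 - J6 - S1 - Q5 - W4 - 00: 12+17+25+17+25+10 = 106
00 - U3 - J6 - S1 - W4 - Q5 - 00: 12+17+25+8+25+15 = 102
00 - U3 - J6 - W4 - Q5 - S1 - 00: 12+17+21+25+17+6 = 98
00 - U3 - J6 - W4 - S1 - Q5 - 00: 12+17+21+8+17+15 = 90
00 - U3 - S1 - Q5 - J6 - W4 - 00: 12+14+17+16+21+10 = 90
00 - U3 - S1 - Q5 - W4 - J6 - 00: 12+14+17+25+21+19 = 108
… (46 more)
The minimum is 66.
One optimal route: 00 → U3 → Q5 → J6 → W4 → S1 → 00 (or its reverse).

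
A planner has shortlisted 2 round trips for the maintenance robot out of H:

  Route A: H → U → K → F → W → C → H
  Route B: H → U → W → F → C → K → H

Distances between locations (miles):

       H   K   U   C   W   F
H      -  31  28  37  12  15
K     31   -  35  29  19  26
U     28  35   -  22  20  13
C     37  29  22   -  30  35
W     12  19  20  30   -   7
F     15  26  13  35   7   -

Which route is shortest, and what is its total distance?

150 miles — Route B is the shortest.

Route A: 28 + 35 + 26 + 7 + 30 + 37 = 163
Route B: 28 + 20 + 7 + 35 + 29 + 31 = 150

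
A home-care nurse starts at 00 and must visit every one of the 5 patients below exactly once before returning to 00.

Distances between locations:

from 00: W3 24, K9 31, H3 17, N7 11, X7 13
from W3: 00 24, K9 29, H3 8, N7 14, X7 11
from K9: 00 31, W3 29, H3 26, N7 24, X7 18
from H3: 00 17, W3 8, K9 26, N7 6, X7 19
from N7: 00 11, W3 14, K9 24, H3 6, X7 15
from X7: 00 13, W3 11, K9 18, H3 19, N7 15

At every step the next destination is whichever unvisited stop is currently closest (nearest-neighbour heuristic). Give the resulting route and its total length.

Total distance 85 via the nearest-neighbour route 00 → N7 → H3 → W3 → X7 → K9 → 00.

00 → [N7:11 / X7:13 / H3:17 / W3:24 / K9:31] → N7 (11)
N7 → [H3:6 / W3:14 / X7:15 / K9:24] → H3 (6)
H3 → [W3:8 / X7:19 / K9:26] → W3 (8)
W3 → [X7:11 / K9:29] → X7 (11)
X7 → [K9:18] → K9 (18)
Return K9→00: 31.
Total = 11 + 6 + 8 + 11 + 18 + 31 = 85.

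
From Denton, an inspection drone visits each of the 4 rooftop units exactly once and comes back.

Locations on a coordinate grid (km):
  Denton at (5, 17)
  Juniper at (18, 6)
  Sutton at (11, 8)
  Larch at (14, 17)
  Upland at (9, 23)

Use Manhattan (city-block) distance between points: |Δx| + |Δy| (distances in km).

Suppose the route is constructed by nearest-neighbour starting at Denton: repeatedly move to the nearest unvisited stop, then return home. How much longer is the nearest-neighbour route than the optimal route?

From Denton: Larch=9, Upland=10, Sutton=15, Juniper=24 → choose Larch (9).
From Larch: Upland=11, Sutton=12, Juniper=15 → choose Upland (11).
From Upland: Sutton=17, Juniper=26 → choose Sutton (17).
From Sutton: Juniper=9 → choose Juniper (9).
NN route Denton → Larch → Upland → Sutton → Juniper → Denton costs 70.
Optimal: Denton → Sutton → Juniper → Larch → Upland → Denton costs 60 (by enumerating all 12 distinct tours).
Excess = 70 − 60 = 10.

Excess over optimum: 10 km.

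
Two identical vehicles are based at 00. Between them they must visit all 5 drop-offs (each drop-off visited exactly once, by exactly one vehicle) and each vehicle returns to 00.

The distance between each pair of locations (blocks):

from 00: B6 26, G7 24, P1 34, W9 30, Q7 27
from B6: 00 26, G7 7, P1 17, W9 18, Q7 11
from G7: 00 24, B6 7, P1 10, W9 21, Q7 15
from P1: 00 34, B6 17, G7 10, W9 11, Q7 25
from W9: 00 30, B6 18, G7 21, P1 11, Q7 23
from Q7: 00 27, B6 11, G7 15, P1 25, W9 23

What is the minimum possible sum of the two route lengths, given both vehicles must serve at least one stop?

There are 2^4 − 1 = 15 ways to divide the 5 stops into two non-empty groups. For each, the best each vehicle can do is its own shortest tour through its group:
  {B6} + {G7, P1, W9, Q7}: 52 + 93 = 145
  {G7} + {B6, P1, W9, Q7}: 48 + 96 = 144
  {B6, G7} + {P1, W9, Q7}: 57 + 93 = 150
  {P1} + {B6, G7, W9, Q7}: 68 + 95 = 163
  {B6, P1} + {G7, W9, Q7}: 77 + 92 = 169
  {G7, P1} + {B6, W9, Q7}: 68 + 86 = 154
  … (15 splits in total)
  {B6, G7, P1, W9} + {Q7}: 84 + 54 = 138  ← best
Best: vehicle 1 00 → B6 → G7 → P1 → W9 → 00 = 84; vehicle 2 00 → Q7 → 00 = 54; combined 138.

138 blocks — the smallest possible combined total.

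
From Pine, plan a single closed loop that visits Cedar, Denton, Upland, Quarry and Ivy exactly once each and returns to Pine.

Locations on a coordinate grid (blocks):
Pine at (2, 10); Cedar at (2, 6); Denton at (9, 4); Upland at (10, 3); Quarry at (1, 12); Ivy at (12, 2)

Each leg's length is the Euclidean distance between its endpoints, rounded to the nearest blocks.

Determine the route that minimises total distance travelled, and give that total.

With 5 stops there are 5!/2 = 60 distinct round trips (a route and its reverse cost the same).
Pine → Cedar → Denton → Upland → Quarry → Ivy → Pine: 4+7+1+13+15+13 = 53
Pine → Cedar → Denton → Upland → Ivy → Quarry → Pine: 4+7+1+2+15+2 = 31
Pine → Cedar → Denton → Quarry → Upland → Ivy → Pine: 4+7+11+13+2+13 = 50
Pine → Cedar → Denton → Quarry → Ivy → Upland → Pine: 4+7+11+15+2+11 = 50
Pine → Cedar → Denton → Ivy → Upland → Quarry → Pine: 4+7+4+2+13+2 = 32
Pine → Cedar → Denton → Ivy → Quarry → Upland → Pine: 4+7+4+15+13+11 = 54
Pine → Cedar → Upland → Denton → Quarry → Ivy → Pine: 4+9+1+11+15+13 = 53
Pine → Cedar → Upland → Denton → Ivy → Quarry → Pine: 4+9+1+4+15+2 = 35
Pine → Cedar → Upland → Quarry → Denton → Ivy → Pine: 4+9+13+11+4+13 = 54
Pine → Cedar → Upland → Quarry → Ivy → Denton → Pine: 4+9+13+15+4+9 = 54
Pine → Cedar → Upland → Ivy → Denton → Quarry → Pine: 4+9+2+4+11+2 = 32
Pine → Cedar → Upland → Ivy → Quarry → Denton → Pine: 4+9+2+15+11+9 = 50
Pine → Cedar → Quarry → Denton → Upland → Ivy → Pine: 4+6+11+1+2+13 = 37
Pine → Cedar → Quarry → Denton → Ivy → Upland → Pine: 4+6+11+4+2+11 = 38
… (46 more)
The minimum is 31.
One optimal route: Pine → Cedar → Denton → Upland → Ivy → Quarry → Pine (or its reverse).

Minimum total distance: 31 blocks.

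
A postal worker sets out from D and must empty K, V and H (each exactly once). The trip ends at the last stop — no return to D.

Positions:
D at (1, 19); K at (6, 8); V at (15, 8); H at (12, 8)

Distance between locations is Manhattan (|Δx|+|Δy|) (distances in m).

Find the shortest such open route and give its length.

There are 3! = 6 possible orderings.
D - K - V - H: 16+9+3 = 28
D - K - H - V: 16+6+3 = 25
D - V - K - H: 25+9+6 = 40
D - V - H - K: 25+3+6 = 34
D - H - K - V: 22+6+9 = 37
D - H - V - K: 22+3+9 = 34
The minimum is 25.
One shortest path: D → K → H → V.

25 m — the minimum one-way total.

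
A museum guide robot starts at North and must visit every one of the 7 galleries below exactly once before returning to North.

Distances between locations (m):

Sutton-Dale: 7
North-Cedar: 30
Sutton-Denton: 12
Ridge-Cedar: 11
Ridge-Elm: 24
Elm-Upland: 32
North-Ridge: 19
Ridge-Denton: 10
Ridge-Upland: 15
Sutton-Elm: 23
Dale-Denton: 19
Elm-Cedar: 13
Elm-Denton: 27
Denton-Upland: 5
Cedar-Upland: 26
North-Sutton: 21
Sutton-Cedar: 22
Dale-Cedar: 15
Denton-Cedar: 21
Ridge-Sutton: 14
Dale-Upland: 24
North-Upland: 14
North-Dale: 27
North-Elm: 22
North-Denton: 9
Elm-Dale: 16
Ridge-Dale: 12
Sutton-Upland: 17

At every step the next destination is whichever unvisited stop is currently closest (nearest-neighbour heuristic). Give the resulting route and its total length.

From North: distances to unvisited — Denton=9, Upland=14, Ridge=19, Sutton=21, Elm=22, Dale=27, Cedar=30. Nearest is Denton (9).
From Denton: distances to unvisited — Upland=5, Ridge=10, Sutton=12, Dale=19, Cedar=21, Elm=27. Nearest is Upland (5).
From Upland: distances to unvisited — Ridge=15, Sutton=17, Dale=24, Cedar=26, Elm=32. Nearest is Ridge (15).
From Ridge: distances to unvisited — Cedar=11, Dale=12, Sutton=14, Elm=24. Nearest is Cedar (11).
From Cedar: distances to unvisited — Elm=13, Dale=15, Sutton=22. Nearest is Elm (13).
From Elm: distances to unvisited — Dale=16, Sutton=23. Nearest is Dale (16).
From Dale: distances to unvisited — Sutton=7. Nearest is Sutton (7).
Return Sutton→North: 21.
Total = 9 + 5 + 15 + 11 + 13 + 16 + 7 + 21 = 97.

Total distance 97 m via the nearest-neighbour route North → Denton → Upland → Ridge → Cedar → Elm → Dale → Sutton → North.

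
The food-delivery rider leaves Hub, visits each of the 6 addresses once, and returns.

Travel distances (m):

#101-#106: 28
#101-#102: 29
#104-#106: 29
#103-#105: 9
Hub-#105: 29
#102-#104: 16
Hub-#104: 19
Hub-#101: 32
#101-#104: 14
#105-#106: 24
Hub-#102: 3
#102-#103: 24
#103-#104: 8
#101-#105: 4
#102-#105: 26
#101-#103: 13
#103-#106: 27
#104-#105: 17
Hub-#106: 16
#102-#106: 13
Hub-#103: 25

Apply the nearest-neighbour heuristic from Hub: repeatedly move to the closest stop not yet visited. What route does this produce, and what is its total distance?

From Hub: distances to unvisited — #102=3, #106=16, #104=19, #103=25, #105=29, #101=32. Nearest is #102 (3).
From #102: distances to unvisited — #106=13, #104=16, #103=24, #105=26, #101=29. Nearest is #106 (13).
From #106: distances to unvisited — #105=24, #103=27, #101=28, #104=29. Nearest is #105 (24).
From #105: distances to unvisited — #101=4, #103=9, #104=17. Nearest is #101 (4).
From #101: distances to unvisited — #103=13, #104=14. Nearest is #103 (13).
From #103: distances to unvisited — #104=8. Nearest is #104 (8).
Return #104→Hub: 19.
Total = 3 + 13 + 24 + 4 + 13 + 8 + 19 = 84.

Total distance 84 m via the nearest-neighbour route Hub → #102 → #106 → #105 → #101 → #103 → #104 → Hub.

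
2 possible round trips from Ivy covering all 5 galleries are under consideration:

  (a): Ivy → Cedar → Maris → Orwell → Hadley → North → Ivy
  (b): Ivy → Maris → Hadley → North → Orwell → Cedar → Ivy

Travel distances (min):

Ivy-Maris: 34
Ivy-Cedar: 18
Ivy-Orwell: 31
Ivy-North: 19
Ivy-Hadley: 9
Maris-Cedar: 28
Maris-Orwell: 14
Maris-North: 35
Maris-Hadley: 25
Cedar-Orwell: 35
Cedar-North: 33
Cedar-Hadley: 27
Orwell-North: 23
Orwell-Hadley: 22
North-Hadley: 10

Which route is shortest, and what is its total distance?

(a): 18 + 28 + 14 + 22 + 10 + 19 = 111
(b): 34 + 25 + 10 + 23 + 35 + 18 = 145

111 min — (a) is the shortest.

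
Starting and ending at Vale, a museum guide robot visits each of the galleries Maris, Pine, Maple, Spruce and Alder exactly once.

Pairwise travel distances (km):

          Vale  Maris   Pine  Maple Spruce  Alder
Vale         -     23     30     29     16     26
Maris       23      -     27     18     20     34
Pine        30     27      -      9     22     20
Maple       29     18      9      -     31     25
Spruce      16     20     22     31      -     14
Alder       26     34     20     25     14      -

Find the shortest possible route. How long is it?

There are 60 distinct closed tours to check (reversals are equivalent).
Vale → Maris → Pine → Maple → Spruce → Alder → Vale: 23+27+9+31+14+26 = 130
Vale → Maris → Pine → Maple → Alder → Spruce → Vale: 23+27+9+25+14+16 = 114
Vale → Maris → Pine → Spruce → Maple → Alder → Vale: 23+27+22+31+25+26 = 154
Vale → Maris → Pine → Spruce → Alder → Maple → Vale: 23+27+22+14+25+29 = 140
Vale → Maris → Pine → Alder → Maple → Spruce → Vale: 23+27+20+25+31+16 = 142
Vale → Maris → Pine → Alder → Spruce → Maple → Vale: 23+27+20+14+31+29 = 144
Vale → Maris → Maple → Pine → Spruce → Alder → Vale: 23+18+9+22+14+26 = 112
Vale → Maris → Maple → Pine → Alder → Spruce → Vale: 23+18+9+20+14+16 = 100
Vale → Maris → Maple → Spruce → Pine → Alder → Vale: 23+18+31+22+20+26 = 140
Vale → Maris → Maple → Spruce → Alder → Pine → Vale: 23+18+31+14+20+30 = 136
Vale → Maris → Maple → Alder → Pine → Spruce → Vale: 23+18+25+20+22+16 = 124
Vale → Maris → Maple → Alder → Spruce → Pine → Vale: 23+18+25+14+22+30 = 132
Vale → Maris → Spruce → Pine → Maple → Alder → Vale: 23+20+22+9+25+26 = 125
Vale → Maris → Spruce → Pine → Alder → Maple → Vale: 23+20+22+20+25+29 = 139
… (46 more)
The minimum is 100.
One optimal route: Vale → Maris → Maple → Pine → Alder → Spruce → Vale (or its reverse).

Minimum total distance: 100 km.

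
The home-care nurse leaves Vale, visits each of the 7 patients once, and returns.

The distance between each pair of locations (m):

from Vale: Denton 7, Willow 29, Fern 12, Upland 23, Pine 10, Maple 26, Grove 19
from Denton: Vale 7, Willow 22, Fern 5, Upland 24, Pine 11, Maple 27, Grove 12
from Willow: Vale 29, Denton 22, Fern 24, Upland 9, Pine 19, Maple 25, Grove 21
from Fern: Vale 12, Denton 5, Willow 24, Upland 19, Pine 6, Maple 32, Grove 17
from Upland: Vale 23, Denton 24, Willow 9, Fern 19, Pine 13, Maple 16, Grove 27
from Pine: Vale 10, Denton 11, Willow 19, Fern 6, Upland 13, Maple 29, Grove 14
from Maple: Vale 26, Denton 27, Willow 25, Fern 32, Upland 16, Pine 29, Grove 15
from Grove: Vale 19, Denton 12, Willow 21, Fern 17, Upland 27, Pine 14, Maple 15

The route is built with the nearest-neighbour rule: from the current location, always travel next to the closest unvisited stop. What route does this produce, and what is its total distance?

102 m along Vale → Denton → Fern → Pine → Upland → Willow → Grove → Maple → Vale.

Vale → [Denton:7 / Pine:10 / Fern:12 / Grove:19 / Upland:23 / Maple:26 / Willow:29] → Denton (7)
Denton → [Fern:5 / Pine:11 / Grove:12 / Willow:22 / Upland:24 / Maple:27] → Fern (5)
Fern → [Pine:6 / Grove:17 / Upland:19 / Willow:24 / Maple:32] → Pine (6)
Pine → [Upland:13 / Grove:14 / Willow:19 / Maple:29] → Upland (13)
Upland → [Willow:9 / Maple:16 / Grove:27] → Willow (9)
Willow → [Grove:21 / Maple:25] → Grove (21)
Grove → [Maple:15] → Maple (15)
Return Maple→Vale: 26.
Total = 7 + 5 + 6 + 13 + 9 + 21 + 15 + 26 = 102.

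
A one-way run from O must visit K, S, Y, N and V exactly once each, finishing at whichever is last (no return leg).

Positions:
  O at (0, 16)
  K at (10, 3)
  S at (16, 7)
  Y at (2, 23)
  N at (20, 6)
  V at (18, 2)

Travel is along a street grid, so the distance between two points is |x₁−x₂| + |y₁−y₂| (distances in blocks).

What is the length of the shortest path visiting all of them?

There are 5! = 120 possible orderings.
O → K → S → Y → N → V: 23+10+30+35+6 = 104
O → K → S → Y → V → N: 23+10+30+37+6 = 106
O → K → S → N → Y → V: 23+10+5+35+37 = 110
O → K → S → N → V → Y: 23+10+5+6+37 = 81
O → K → S → V → Y → N: 23+10+7+37+35 = 112
O → K → S → V → N → Y: 23+10+7+6+35 = 81
O → K → Y → S → N → V: 23+28+30+5+6 = 92
O → K → Y → S → V → N: 23+28+30+7+6 = 94
O → K → Y → N → S → V: 23+28+35+5+7 = 98
O → K → Y → N → V → S: 23+28+35+6+7 = 99
O → K → Y → V → S → N: 23+28+37+7+5 = 100
O → K → Y → V → N → S: 23+28+37+6+5 = 99
O → K → N → S → Y → V: 23+13+5+30+37 = 108
O → K → N → S → V → Y: 23+13+5+7+37 = 85
… (106 more)
O → Y → K → V → N → S: 9+28+9+6+5 = 57  ← best
The minimum is 57.
One shortest path: O → Y → K → V → N → S.

Minimum one-way distance = 57 blocks.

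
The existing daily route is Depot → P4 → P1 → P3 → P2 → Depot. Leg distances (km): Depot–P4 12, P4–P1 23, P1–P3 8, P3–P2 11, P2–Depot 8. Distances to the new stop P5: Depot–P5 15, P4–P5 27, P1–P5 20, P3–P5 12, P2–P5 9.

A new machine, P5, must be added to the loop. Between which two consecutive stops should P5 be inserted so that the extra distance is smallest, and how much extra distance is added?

+10 km — insert P5 between P3 and P2.

Insertion cost between consecutive stops i–j is d(i,P5) + d(P5,j) − d(i,j):
  between Depot and P4: 15 + 27 − 12 = 30
  between P4 and P1: 27 + 20 − 23 = 24
  between P1 and P3: 20 + 12 − 8 = 24
  between P3 and P2: 12 + 9 − 11 = 10
  between P2 and Depot: 9 + 15 − 8 = 16
Cheapest insertion is between P3 and P2, adding 10.
New total = 62 + 10 = 72.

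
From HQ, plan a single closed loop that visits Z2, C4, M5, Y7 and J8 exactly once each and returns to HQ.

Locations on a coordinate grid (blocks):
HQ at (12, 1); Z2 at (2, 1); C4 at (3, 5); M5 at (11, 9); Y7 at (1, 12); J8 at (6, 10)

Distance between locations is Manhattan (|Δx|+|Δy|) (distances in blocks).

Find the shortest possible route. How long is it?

There are 60 distinct closed tours to check (reversals are equivalent).
HQ→Z2→C4→M5→Y7→J8→HQ: 10+5+12+13+7+15 = 62
HQ→Z2→C4→M5→J8→Y7→HQ: 10+5+12+6+7+22 = 62
HQ→Z2→C4→Y7→M5→J8→HQ: 10+5+9+13+6+15 = 58
HQ→Z2→C4→Y7→J8→M5→HQ: 10+5+9+7+6+9 = 46
HQ→Z2→C4→J8→M5→Y7→HQ: 10+5+8+6+13+22 = 64
HQ→Z2→C4→J8→Y7→M5→HQ: 10+5+8+7+13+9 = 52
HQ→Z2→M5→C4→Y7→J8→HQ: 10+17+12+9+7+15 = 70
HQ→Z2→M5→C4→J8→Y7→HQ: 10+17+12+8+7+22 = 76
HQ→Z2→M5→Y7→C4→J8→HQ: 10+17+13+9+8+15 = 72
HQ→Z2→M5→Y7→J8→C4→HQ: 10+17+13+7+8+13 = 68
HQ→Z2→M5→J8→C4→Y7→HQ: 10+17+6+8+9+22 = 72
HQ→Z2→M5→J8→Y7→C4→HQ: 10+17+6+7+9+13 = 62
HQ→Z2→Y7→C4→M5→J8→HQ: 10+12+9+12+6+15 = 64
HQ→Z2→Y7→C4→J8→M5→HQ: 10+12+9+8+6+9 = 54
… (46 more)
The minimum is 46.
One optimal route: HQ → Z2 → C4 → Y7 → J8 → M5 → HQ (or its reverse).

46 blocks — the shortest possible round trip.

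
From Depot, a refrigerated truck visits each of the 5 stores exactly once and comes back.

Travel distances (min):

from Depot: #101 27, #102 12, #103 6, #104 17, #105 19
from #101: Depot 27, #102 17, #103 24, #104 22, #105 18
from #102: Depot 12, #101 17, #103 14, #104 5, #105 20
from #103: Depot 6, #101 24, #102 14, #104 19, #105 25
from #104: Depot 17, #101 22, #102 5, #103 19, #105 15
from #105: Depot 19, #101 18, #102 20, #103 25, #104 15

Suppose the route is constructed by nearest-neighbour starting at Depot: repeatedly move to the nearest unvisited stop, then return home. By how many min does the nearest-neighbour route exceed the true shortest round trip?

From Depot: #103=6, #102=12, #104=17, #105=19, #101=27 → choose #103 (6).
From #103: #102=14, #104=19, #101=24, #105=25 → choose #102 (14).
From #102: #104=5, #101=17, #105=20 → choose #104 (5).
From #104: #105=15, #101=22 → choose #105 (15).
From #105: #101=18 → choose #101 (18).
NN route Depot → #103 → #102 → #104 → #105 → #101 → Depot costs 85.
Optimal: Depot → #102 → #104 → #105 → #101 → #103 → Depot costs 80 (by enumerating all 60 distinct tours).
Excess = 85 − 80 = 5.

Excess over optimum: 5 min.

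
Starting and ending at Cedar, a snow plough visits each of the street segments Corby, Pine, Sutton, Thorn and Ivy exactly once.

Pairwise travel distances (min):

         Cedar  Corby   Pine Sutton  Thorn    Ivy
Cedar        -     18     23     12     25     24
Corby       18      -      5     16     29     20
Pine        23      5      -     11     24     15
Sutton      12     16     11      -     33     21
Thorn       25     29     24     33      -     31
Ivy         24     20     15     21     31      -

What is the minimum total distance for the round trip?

Shortest round trip = 104 min.

Cedar - Corby - Pine - Sutton - Thorn - Ivy - Cedar: 18+5+11+33+31+24 = 122
Cedar - Corby - Pine - Sutton - Ivy - Thorn - Cedar: 18+5+11+21+31+25 = 111
Cedar - Corby - Pine - Thorn - Sutton - Ivy - Cedar: 18+5+24+33+21+24 = 125
Cedar - Corby - Pine - Thorn - Ivy - Sutton - Cedar: 18+5+24+31+21+12 = 111
Cedar - Corby - Pine - Ivy - Sutton - Thorn - Cedar: 18+5+15+21+33+25 = 117
Cedar - Corby - Pine - Ivy - Thorn - Sutton - Cedar: 18+5+15+31+33+12 = 114
Cedar - Corby - Sutton - Pine - Thorn - Ivy - Cedar: 18+16+11+24+31+24 = 124
Cedar - Corby - Sutton - Pine - Ivy - Thorn - Cedar: 18+16+11+15+31+25 = 116
Cedar - Corby - Sutton - Thorn - Pine - Ivy - Cedar: 18+16+33+24+15+24 = 130
Cedar - Corby - Sutton - Thorn - Ivy - Pine - Cedar: 18+16+33+31+15+23 = 136
Cedar - Corby - Sutton - Ivy - Pine - Thorn - Cedar: 18+16+21+15+24+25 = 119
Cedar - Corby - Sutton - Ivy - Thorn - Pine - Cedar: 18+16+21+31+24+23 = 133
Cedar - Corby - Thorn - Pine - Sutton - Ivy - Cedar: 18+29+24+11+21+24 = 127
Cedar - Corby - Thorn - Pine - Ivy - Sutton - Cedar: 18+29+24+15+21+12 = 119
… (46 more)
Cedar - Sutton - Corby - Pine - Ivy - Thorn - Cedar: 12+16+5+15+31+25 = 104  ← best
The minimum is 104.
One optimal route: Cedar → Sutton → Corby → Pine → Ivy → Thorn → Cedar (or its reverse).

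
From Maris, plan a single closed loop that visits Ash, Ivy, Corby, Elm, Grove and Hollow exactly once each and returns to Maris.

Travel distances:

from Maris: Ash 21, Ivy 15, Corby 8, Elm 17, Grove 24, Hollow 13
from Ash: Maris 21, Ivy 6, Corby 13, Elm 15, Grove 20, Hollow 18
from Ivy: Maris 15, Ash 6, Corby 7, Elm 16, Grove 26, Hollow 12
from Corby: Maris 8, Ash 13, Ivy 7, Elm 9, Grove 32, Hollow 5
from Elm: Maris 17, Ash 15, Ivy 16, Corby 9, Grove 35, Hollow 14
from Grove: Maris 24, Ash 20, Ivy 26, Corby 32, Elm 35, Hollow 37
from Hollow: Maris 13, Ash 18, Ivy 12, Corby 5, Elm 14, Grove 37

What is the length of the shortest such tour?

Shortest round trip = 93.

There are 360 distinct closed tours to check (reversals are equivalent).
Maris-Ash-Ivy-Corby-Elm-Grove-Hollow-Maris: 21+6+7+9+35+37+13 = 128
Maris-Ash-Ivy-Corby-Elm-Hollow-Grove-Maris: 21+6+7+9+14+37+24 = 118
Maris-Ash-Ivy-Corby-Grove-Elm-Hollow-Maris: 21+6+7+32+35+14+13 = 128
Maris-Ash-Ivy-Corby-Grove-Hollow-Elm-Maris: 21+6+7+32+37+14+17 = 134
Maris-Ash-Ivy-Corby-Hollow-Elm-Grove-Maris: 21+6+7+5+14+35+24 = 112
Maris-Ash-Ivy-Corby-Hollow-Grove-Elm-Maris: 21+6+7+5+37+35+17 = 128
Maris-Ash-Ivy-Elm-Corby-Grove-Hollow-Maris: 21+6+16+9+32+37+13 = 134
Maris-Ash-Ivy-Elm-Corby-Hollow-Grove-Maris: 21+6+16+9+5+37+24 = 118
… (352 more)
Maris-Corby-Elm-Hollow-Ivy-Ash-Grove-Maris: 8+9+14+12+6+20+24 = 93  ← best
The minimum is 93.
One optimal route: Maris → Corby → Elm → Hollow → Ivy → Ash → Grove → Maris (or its reverse).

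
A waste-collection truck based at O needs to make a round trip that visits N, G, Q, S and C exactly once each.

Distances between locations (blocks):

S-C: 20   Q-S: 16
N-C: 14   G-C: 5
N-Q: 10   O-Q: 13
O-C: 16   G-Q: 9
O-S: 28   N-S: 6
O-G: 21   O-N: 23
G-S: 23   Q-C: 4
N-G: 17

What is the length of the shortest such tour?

There are 60 distinct closed tours to check (reversals are equivalent).
O → N → G → Q → S → C → O: 23+17+9+16+20+16 = 101
O → N → G → Q → C → S → O: 23+17+9+4+20+28 = 101
O → N → G → S → Q → C → O: 23+17+23+16+4+16 = 99
O → N → G → S → C → Q → O: 23+17+23+20+4+13 = 100
O → N → G → C → Q → S → O: 23+17+5+4+16+28 = 93
O → N → G → C → S → Q → O: 23+17+5+20+16+13 = 94
O → N → Q → G → S → C → O: 23+10+9+23+20+16 = 101
O → N → Q → G → C → S → O: 23+10+9+5+20+28 = 95
O → N → Q → S → G → C → O: 23+10+16+23+5+16 = 93
O → N → Q → S → C → G → O: 23+10+16+20+5+21 = 95
O → N → Q → C → G → S → O: 23+10+4+5+23+28 = 93
O → N → Q → C → S → G → O: 23+10+4+20+23+21 = 101
O → N → S → G → Q → C → O: 23+6+23+9+4+16 = 81
O → N → S → G → C → Q → O: 23+6+23+5+4+13 = 74
… (46 more)
O → Q → N → S → G → C → O: 13+10+6+23+5+16 = 73  ← best
The minimum is 73.
One optimal route: O → Q → N → S → G → C → O (or its reverse).

Shortest round trip = 73 blocks.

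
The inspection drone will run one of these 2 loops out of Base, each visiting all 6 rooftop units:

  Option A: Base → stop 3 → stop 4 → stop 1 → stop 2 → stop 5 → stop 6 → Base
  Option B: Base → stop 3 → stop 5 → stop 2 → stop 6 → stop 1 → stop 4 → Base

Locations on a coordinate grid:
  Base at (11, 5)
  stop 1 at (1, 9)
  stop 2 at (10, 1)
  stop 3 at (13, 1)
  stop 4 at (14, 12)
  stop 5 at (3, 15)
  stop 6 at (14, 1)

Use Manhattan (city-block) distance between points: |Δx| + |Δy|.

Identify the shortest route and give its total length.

Shortest is Option B, total 102.

Option A: 6 + 12 + 16 + 17 + 21 + 25 + 7 = 104
Option B: 6 + 24 + 21 + 4 + 21 + 16 + 10 = 102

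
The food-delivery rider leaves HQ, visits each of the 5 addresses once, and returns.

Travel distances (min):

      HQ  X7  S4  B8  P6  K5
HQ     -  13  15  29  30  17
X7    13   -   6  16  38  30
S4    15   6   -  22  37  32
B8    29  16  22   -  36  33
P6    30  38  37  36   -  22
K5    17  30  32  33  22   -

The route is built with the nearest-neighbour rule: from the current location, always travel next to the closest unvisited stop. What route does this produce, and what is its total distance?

Nearest-neighbour total = 126 min; route HQ → X7 → S4 → B8 → K5 → P6 → HQ.

At HQ the remaining stops are X7 13, S4 15, K5 17, B8 29, P6 30; go to X7.
At X7 the remaining stops are S4 6, B8 16, K5 30, P6 38; go to S4.
At S4 the remaining stops are B8 22, K5 32, P6 37; go to B8.
At B8 the remaining stops are K5 33, P6 36; go to K5.
At K5 the remaining stops are P6 22; go to P6.
Return P6→HQ: 30.
Total = 13 + 6 + 22 + 33 + 22 + 30 = 126.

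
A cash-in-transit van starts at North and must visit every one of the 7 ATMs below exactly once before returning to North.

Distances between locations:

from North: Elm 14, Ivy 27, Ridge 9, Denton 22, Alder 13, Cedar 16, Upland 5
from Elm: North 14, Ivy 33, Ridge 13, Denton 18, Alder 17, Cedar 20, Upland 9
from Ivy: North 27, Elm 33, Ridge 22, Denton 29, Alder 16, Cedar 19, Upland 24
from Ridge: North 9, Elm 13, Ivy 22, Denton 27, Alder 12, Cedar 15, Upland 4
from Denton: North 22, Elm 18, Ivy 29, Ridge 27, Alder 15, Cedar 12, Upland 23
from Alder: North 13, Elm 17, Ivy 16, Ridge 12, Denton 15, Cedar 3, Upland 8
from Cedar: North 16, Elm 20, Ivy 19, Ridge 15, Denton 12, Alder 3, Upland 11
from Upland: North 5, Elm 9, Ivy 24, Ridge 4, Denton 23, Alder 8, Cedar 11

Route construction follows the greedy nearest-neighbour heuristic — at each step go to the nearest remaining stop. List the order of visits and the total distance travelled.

From North: distances to unvisited — Upland=5, Ridge=9, Alder=13, Elm=14, Cedar=16, Denton=22, Ivy=27. Nearest is Upland (5).
From Upland: distances to unvisited — Ridge=4, Alder=8, Elm=9, Cedar=11, Denton=23, Ivy=24. Nearest is Ridge (4).
From Ridge: distances to unvisited — Alder=12, Elm=13, Cedar=15, Ivy=22, Denton=27. Nearest is Alder (12).
From Alder: distances to unvisited — Cedar=3, Denton=15, Ivy=16, Elm=17. Nearest is Cedar (3).
From Cedar: distances to unvisited — Denton=12, Ivy=19, Elm=20. Nearest is Denton (12).
From Denton: distances to unvisited — Elm=18, Ivy=29. Nearest is Elm (18).
From Elm: distances to unvisited — Ivy=33. Nearest is Ivy (33).
Return Ivy→North: 27.
Total = 5 + 4 + 12 + 3 + 12 + 18 + 33 + 27 = 114.

114 along North → Upland → Ridge → Alder → Cedar → Denton → Elm → Ivy → North.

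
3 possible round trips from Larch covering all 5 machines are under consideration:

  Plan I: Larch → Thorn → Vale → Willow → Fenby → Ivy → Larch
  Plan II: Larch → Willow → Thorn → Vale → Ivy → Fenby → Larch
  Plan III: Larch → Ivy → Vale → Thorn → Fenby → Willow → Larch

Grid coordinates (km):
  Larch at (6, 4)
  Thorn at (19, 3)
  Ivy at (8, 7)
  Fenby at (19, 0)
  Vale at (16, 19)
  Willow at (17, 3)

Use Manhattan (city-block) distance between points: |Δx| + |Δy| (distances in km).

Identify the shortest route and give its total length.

Plan I: 14 + 19 + 17 + 5 + 18 + 5 = 78
Plan II: 12 + 2 + 19 + 20 + 18 + 17 = 88
Plan III: 5 + 20 + 19 + 3 + 5 + 12 = 64

Shortest is Plan III, total 64 km.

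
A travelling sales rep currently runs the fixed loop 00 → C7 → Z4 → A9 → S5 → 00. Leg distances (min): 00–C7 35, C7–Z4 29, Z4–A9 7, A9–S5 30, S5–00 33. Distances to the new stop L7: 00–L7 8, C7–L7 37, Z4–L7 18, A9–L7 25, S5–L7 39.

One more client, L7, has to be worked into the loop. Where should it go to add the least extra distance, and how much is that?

Insertion cost between consecutive stops i–j is d(i,L7) + d(L7,j) − d(i,j):
  between 00 and C7: 8 + 37 − 35 = 10
  between C7 and Z4: 37 + 18 − 29 = 26
  between Z4 and A9: 18 + 25 − 7 = 36
  between A9 and S5: 25 + 39 − 30 = 34
  between S5 and 00: 39 + 8 − 33 = 14
Cheapest insertion is between 00 and C7, adding 10.
New total = 134 + 10 = 144.

Minimum extra distance: 10 min, inserting L7 between 00 and C7.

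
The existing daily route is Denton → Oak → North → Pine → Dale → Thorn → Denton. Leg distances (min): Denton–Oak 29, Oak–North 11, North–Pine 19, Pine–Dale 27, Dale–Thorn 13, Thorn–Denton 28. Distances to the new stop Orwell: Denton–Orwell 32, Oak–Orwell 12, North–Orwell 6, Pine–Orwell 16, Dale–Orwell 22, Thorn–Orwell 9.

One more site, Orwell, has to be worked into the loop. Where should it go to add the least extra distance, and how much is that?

Insertion cost between consecutive stops i–j is d(i,Orwell) + d(Orwell,j) − d(i,j):
  between Denton and Oak: 32 + 12 − 29 = 15
  between Oak and North: 12 + 6 − 11 = 7
  between North and Pine: 6 + 16 − 19 = 3
  between Pine and Dale: 16 + 22 − 27 = 11
  between Dale and Thorn: 22 + 9 − 13 = 18
  between Thorn and Denton: 9 + 32 − 28 = 13
Cheapest insertion is between North and Pine, adding 3.
New total = 127 + 3 = 130.

Minimum extra distance: 3 min, inserting Orwell between North and Pine.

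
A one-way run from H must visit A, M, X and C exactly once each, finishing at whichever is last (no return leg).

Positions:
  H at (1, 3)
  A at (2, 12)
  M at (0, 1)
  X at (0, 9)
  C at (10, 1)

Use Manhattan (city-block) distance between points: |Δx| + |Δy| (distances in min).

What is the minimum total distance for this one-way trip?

There are 4! = 24 possible orderings.
H → A → M → X → C: 10+13+8+18 = 49
H → A → M → C → X: 10+13+10+18 = 51
H → A → X → M → C: 10+5+8+10 = 33
H → A → X → C → M: 10+5+18+10 = 43
H → A → C → M → X: 10+19+10+8 = 47
H → A → C → X → M: 10+19+18+8 = 55
H → M → A → X → C: 3+13+5+18 = 39
H → M → A → C → X: 3+13+19+18 = 53
H → M → X → A → C: 3+8+5+19 = 35
H → M → X → C → A: 3+8+18+19 = 48
H → M → C → A → X: 3+10+19+5 = 37
H → M → C → X → A: 3+10+18+5 = 36
H → X → A → M → C: 7+5+13+10 = 35
H → X → A → C → M: 7+5+19+10 = 41
… (10 more)
The minimum is 33.
One shortest path: H → A → X → M → C.

33 min — the minimum one-way total.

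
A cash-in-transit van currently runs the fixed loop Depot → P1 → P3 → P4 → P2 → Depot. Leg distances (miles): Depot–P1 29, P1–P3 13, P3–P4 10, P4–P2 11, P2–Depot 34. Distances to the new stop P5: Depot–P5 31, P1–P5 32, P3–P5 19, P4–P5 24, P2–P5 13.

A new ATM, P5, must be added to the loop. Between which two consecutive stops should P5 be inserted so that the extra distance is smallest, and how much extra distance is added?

+10 miles — insert P5 between P2 and Depot.

Insertion cost between consecutive stops i–j is d(i,P5) + d(P5,j) − d(i,j):
  between Depot and P1: 31 + 32 − 29 = 34
  between P1 and P3: 32 + 19 − 13 = 38
  between P3 and P4: 19 + 24 − 10 = 33
  between P4 and P2: 24 + 13 − 11 = 26
  between P2 and Depot: 13 + 31 − 34 = 10
Cheapest insertion is between P2 and Depot, adding 10.
New total = 97 + 10 = 107.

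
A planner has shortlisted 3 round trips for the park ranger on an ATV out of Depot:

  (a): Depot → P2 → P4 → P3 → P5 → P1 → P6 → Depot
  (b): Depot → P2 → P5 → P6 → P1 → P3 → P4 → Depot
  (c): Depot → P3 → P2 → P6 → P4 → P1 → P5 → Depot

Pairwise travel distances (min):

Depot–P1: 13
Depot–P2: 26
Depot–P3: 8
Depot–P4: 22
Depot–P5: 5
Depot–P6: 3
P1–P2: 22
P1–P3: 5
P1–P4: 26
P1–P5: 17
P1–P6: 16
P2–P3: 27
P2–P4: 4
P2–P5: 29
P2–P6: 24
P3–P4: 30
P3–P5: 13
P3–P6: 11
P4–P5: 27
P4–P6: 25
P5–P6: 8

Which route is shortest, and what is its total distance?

(a): 26 + 4 + 30 + 13 + 17 + 16 + 3 = 109
(b): 26 + 29 + 8 + 16 + 5 + 30 + 22 = 136
(c): 8 + 27 + 24 + 25 + 26 + 17 + 5 = 132

109 min — (a) is the shortest.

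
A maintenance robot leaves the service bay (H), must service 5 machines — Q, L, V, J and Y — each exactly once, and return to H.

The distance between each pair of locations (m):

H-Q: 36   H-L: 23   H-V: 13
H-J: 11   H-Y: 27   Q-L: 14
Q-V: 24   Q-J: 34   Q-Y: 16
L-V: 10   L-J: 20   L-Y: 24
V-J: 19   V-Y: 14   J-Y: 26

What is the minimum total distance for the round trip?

Minimum total distance: 88 m.

H-Q-L-V-J-Y-H: 36+14+10+19+26+27 = 132
H-Q-L-V-Y-J-H: 36+14+10+14+26+11 = 111
H-Q-L-J-V-Y-H: 36+14+20+19+14+27 = 130
H-Q-L-J-Y-V-H: 36+14+20+26+14+13 = 123
H-Q-L-Y-V-J-H: 36+14+24+14+19+11 = 118
H-Q-L-Y-J-V-H: 36+14+24+26+19+13 = 132
H-Q-V-L-J-Y-H: 36+24+10+20+26+27 = 143
H-Q-V-L-Y-J-H: 36+24+10+24+26+11 = 131
H-Q-V-J-L-Y-H: 36+24+19+20+24+27 = 150
H-Q-V-J-Y-L-H: 36+24+19+26+24+23 = 152
H-Q-V-Y-L-J-H: 36+24+14+24+20+11 = 129
H-Q-V-Y-J-L-H: 36+24+14+26+20+23 = 143
H-Q-J-L-V-Y-H: 36+34+20+10+14+27 = 141
H-Q-J-L-Y-V-H: 36+34+20+24+14+13 = 141
… (46 more)
H-V-Y-Q-L-J-H: 13+14+16+14+20+11 = 88  ← best
The minimum is 88.
One optimal route: H → V → Y → Q → L → J → H (or its reverse).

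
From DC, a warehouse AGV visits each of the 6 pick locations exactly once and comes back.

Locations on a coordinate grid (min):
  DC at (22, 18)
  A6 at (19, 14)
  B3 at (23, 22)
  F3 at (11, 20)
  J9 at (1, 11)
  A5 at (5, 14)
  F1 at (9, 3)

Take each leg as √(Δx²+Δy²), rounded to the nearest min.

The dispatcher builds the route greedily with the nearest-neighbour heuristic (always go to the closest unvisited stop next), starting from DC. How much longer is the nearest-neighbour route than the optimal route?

DC: B3=4, A6=5, F3=11, A5=17, F1=20, J9=22 ⇒ B3
B3: A6=9, F3=12, A5=20, F1=24, J9=25 ⇒ A6
A6: F3=10, A5=14, F1=15, J9=18 ⇒ F3
F3: A5=8, J9=13, F1=17 ⇒ A5
A5: J9=5, F1=12 ⇒ J9
J9: F1=11 ⇒ F1
NN route DC → B3 → A6 → F3 → A5 → J9 → F1 → DC costs 67.
Optimal: DC → A6 → F1 → J9 → A5 → F3 → B3 → DC costs 60 (by enumerating all 360 distinct tours).
Excess = 67 − 60 = 7.

Excess over optimum: 7 min.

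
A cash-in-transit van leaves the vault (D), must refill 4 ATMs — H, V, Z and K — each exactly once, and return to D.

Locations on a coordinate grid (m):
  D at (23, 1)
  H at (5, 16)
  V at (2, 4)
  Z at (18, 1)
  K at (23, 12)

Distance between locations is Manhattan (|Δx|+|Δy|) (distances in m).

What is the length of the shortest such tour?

With 4 stops there are 4!/2 = 12 distinct round trips (a route and its reverse cost the same).
D-H-V-Z-K-D: 33+15+19+16+11 = 94
D-H-V-K-Z-D: 33+15+29+16+5 = 98
D-H-Z-V-K-D: 33+28+19+29+11 = 120
D-H-Z-K-V-D: 33+28+16+29+24 = 130
D-H-K-V-Z-D: 33+22+29+19+5 = 108
D-H-K-Z-V-D: 33+22+16+19+24 = 114
D-V-H-Z-K-D: 24+15+28+16+11 = 94
D-V-H-K-Z-D: 24+15+22+16+5 = 82
D-V-Z-H-K-D: 24+19+28+22+11 = 104
D-V-K-H-Z-D: 24+29+22+28+5 = 108
D-Z-H-V-K-D: 5+28+15+29+11 = 88
D-Z-V-H-K-D: 5+19+15+22+11 = 72
The minimum is 72.
One optimal route: D → Z → V → H → K → D (or its reverse).

72 m — the shortest possible round trip.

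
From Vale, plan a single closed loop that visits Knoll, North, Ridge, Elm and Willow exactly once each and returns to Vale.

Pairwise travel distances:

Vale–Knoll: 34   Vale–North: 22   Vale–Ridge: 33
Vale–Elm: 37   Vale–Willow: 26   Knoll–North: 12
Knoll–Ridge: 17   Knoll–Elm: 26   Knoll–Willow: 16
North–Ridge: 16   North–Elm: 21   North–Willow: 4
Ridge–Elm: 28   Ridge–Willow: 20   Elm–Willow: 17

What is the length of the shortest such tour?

There are 60 distinct closed tours to check (reversals are equivalent).
Vale-Knoll-North-Ridge-Elm-Willow-Vale: 34+12+16+28+17+26 = 133
Vale-Knoll-North-Ridge-Willow-Elm-Vale: 34+12+16+20+17+37 = 136
Vale-Knoll-North-Elm-Ridge-Willow-Vale: 34+12+21+28+20+26 = 141
Vale-Knoll-North-Elm-Willow-Ridge-Vale: 34+12+21+17+20+33 = 137
Vale-Knoll-North-Willow-Ridge-Elm-Vale: 34+12+4+20+28+37 = 135
Vale-Knoll-North-Willow-Elm-Ridge-Vale: 34+12+4+17+28+33 = 128
Vale-Knoll-Ridge-North-Elm-Willow-Vale: 34+17+16+21+17+26 = 131
Vale-Knoll-Ridge-North-Willow-Elm-Vale: 34+17+16+4+17+37 = 125
Vale-Knoll-Ridge-Elm-North-Willow-Vale: 34+17+28+21+4+26 = 130
Vale-Knoll-Ridge-Elm-Willow-North-Vale: 34+17+28+17+4+22 = 122
Vale-Knoll-Ridge-Willow-North-Elm-Vale: 34+17+20+4+21+37 = 133
Vale-Knoll-Ridge-Willow-Elm-North-Vale: 34+17+20+17+21+22 = 131
Vale-Knoll-Elm-North-Ridge-Willow-Vale: 34+26+21+16+20+26 = 143
Vale-Knoll-Elm-North-Willow-Ridge-Vale: 34+26+21+4+20+33 = 138
… (46 more)
Vale-North-Willow-Elm-Knoll-Ridge-Vale: 22+4+17+26+17+33 = 119  ← best
The minimum is 119.
One optimal route: Vale → North → Willow → Elm → Knoll → Ridge → Vale (or its reverse).

119 — the shortest possible round trip.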